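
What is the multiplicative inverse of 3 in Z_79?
53

Using Extended Euclidean Algorithm:
gcd(3, 79) = 1
Bezout coefficients: 3 × -26 + 79 × 1 = 1
So 3 × -26 ≡ 1 (mod 79)
The inverse is -26 mod 79 = 53
Verification: 3 × 53 = 159 = 2 × 79 + 1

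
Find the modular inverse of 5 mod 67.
5^(-1) ≡ 27 (mod 67). Verification: 5 × 27 = 135 ≡ 1 (mod 67)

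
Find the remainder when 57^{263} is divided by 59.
By Fermat: 57^{58} ≡ 1 (mod 59). 263 = 4×58 + 31. So 57^{263} ≡ 57^{31} ≡ 4 (mod 59)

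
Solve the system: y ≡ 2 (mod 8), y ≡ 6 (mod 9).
M = 8 × 9 = 72. M₁ = 9, y₁ ≡ 1 (mod 8). M₂ = 8, y₂ ≡ 8 (mod 9). y = 2×9×1 + 6×8×8 ≡ 42 (mod 72)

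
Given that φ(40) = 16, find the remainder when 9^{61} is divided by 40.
By Euler: 9^{16} ≡ 1 (mod 40) since gcd(9, 40) = 1. 61 = 3×16 + 13. So 9^{61} ≡ 9^{13} ≡ 9 (mod 40)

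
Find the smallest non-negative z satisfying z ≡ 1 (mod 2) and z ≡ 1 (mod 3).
M = 2 × 3 = 6. M₁ = 3, y₁ ≡ 1 (mod 2). M₂ = 2, y₂ ≡ 2 (mod 3). z = 1×3×1 + 1×2×2 ≡ 1 (mod 6)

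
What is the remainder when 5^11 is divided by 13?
Using repeated squaring. 11 = 8 + 2 + 1 (binary 1011). Repeated squaring mod 13: 5^1 ≡ 5; 5^2 ≡ 5² = 25 ≡ 12; 5^4 ≡ 12² = 144 ≡ 1; 5^8 ≡ 1² = 1 ≡ 1. Multiply: 5^11 = 5^8 × 5^2 × 5^1 ≡ 1 × 12 × 5 (mod 13): 1 × 12 = 12 ≡ 12; 12 × 5 = 60 ≡ 8. So 5^11 ≡ 8 (mod 13).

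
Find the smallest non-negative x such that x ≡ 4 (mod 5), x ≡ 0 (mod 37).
74

Using the Chinese Remainder Theorem:
M = product of moduli = 185
For equation 1: M_1 = 37, 37 ≡ 2 (mod 5), inverse of 37 mod 5 is 3 (check: 2 × 3 = 6 ≡ 1 (mod 5))
For equation 2: M_2 = 5, 5 ≡ 5 (mod 37), inverse of 5 mod 37 is 15 (check: 5 × 15 = 75 ≡ 1 (mod 37))
Combine: x ≡ Σ r_i×M_i×(M_i⁻¹ mod m_i) = 4×37×3 + 0×5×15 = 444 + 0 = 444
444 mod 185 = 74
x ≡ 74 (mod 185)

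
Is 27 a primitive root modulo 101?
p - 1 = 100 has prime divisors 2, 5. Check 27^(100/q) mod 101 for each: 27^(100/2) = 27^50 ≡ 100, 27^(100/5) = 27^20 ≡ 36 (mod 101). None of these is 1, so 27 has order 100 = φ(101), so it is a primitive root mod 101.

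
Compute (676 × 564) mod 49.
44

(676 × 564) = 381264
381264 mod 49 = 44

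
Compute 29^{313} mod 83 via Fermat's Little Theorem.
61

By Fermat's Little Theorem, a^(p-1) ≡ 1 (mod p) for prime p and gcd(a, p) = 1
Here p = 83, so 29^82 ≡ 1 (mod 83)
We can reduce the exponent: 313 mod 82 = 67
So 29^313 ≡ 29^67 (mod 83)
Computing: 29^67 mod 83 = 61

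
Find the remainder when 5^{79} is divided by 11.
By Fermat: 5^{10} ≡ 1 (mod 11). 79 = 7×10 + 9. So 5^{79} ≡ 5^{9} ≡ 9 (mod 11)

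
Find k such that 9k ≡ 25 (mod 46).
13

Since gcd(9, 46) = 1 divides 25, a solution exists.
Multiply both sides by the inverse of 9 mod 46:
  9^(-1) mod 46 = 41
  x ≡ 41 × 25 ≡ 1025 ≡ 13 (mod 46)
Verification: 9 × 13 = 117 = 2 × 46 + 25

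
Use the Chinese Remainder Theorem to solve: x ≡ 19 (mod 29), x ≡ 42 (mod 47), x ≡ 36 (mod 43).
41402

Using the Chinese Remainder Theorem:
M = product of moduli = 58609
For equation 1: M_1 = 2021, 2021 ≡ 20 (mod 29), inverse of 2021 mod 29 is 16 (check: 20 × 16 = 320 ≡ 1 (mod 29))
For equation 2: M_2 = 1247, 1247 ≡ 25 (mod 47), inverse of 1247 mod 47 is 32 (check: 25 × 32 = 800 ≡ 1 (mod 47))
For equation 3: M_3 = 1363, 1363 ≡ 30 (mod 43), inverse of 1363 mod 43 is 33 (check: 30 × 33 = 990 ≡ 1 (mod 43))
Combine: x ≡ Σ r_i×M_i×(M_i⁻¹ mod m_i) = 19×2021×16 + 42×1247×32 + 36×1363×33 = 614384 + 1675968 + 1619244 = 3909596
3909596 mod 58609 = 41402
x ≡ 41402 (mod 58609)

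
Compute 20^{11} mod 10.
0

Using successive squaring:
Binary expansion of 11: 1011
Powers of 20 mod 10 (each is the square of the previous):
  20^1 ≡ 0 (mod 10)
  20^2 ≡ 0² = 0 ≡ 0 (mod 10)
  20^4 ≡ 0² = 0 ≡ 0 (mod 10)
  20^8 ≡ 0² = 0 ≡ 0 (mod 10)
11 = 8 + 2 + 1, so 20^11 = 20^8 × 20^2 × 20^1 ≡ 0 × 0 × 0 (mod 10)
Multiplying step by step:
  0 × 0 = 0 ≡ 0 (mod 10)
  0 × 0 = 0 ≡ 0 (mod 10)
Result: 20^11 ≡ 0 (mod 10)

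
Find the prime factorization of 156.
2^2 × 3 × 13

Divide by primes starting from smallest:
156 ÷ 2 = 78
78 ÷ 2 = 39
39 ÷ 3 = 13
13 ÷ 13 = 1

156 = 2^2 × 3 × 13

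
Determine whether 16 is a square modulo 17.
By Euler's criterion: 16^{8} ≡ 1 (mod 17). Since this equals 1, 16 is a QR.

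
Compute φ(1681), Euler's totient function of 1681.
1640

Prime factorization: 1681 = 41^2
Using the formula φ(n) = n × Π(1 - 1/p) for each prime factor p:
φ(1681) = 1681 × (1 - 1/41)
φ(1681) = 1640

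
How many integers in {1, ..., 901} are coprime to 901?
832

Prime factorization: 901 = 17 × 53
Using the formula φ(n) = n × Π(1 - 1/p) for each prime factor p:
φ(901) = 901 × (1 - 1/17) × (1 - 1/53)
φ(901) = 832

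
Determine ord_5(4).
Powers of 4 mod 5: 4^1≡4, 4^2≡1. Order = 2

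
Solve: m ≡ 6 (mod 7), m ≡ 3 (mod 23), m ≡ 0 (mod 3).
M = 7 × 23 × 3 = 483. M₁ = 69, y₁ ≡ 6 (mod 7). M₂ = 21, y₂ ≡ 11 (mod 23). M₃ = 161, y₃ ≡ 2 (mod 3). m = 6×69×6 + 3×21×11 + 0×161×2 ≡ 279 (mod 483)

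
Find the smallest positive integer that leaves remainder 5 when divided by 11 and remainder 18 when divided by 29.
M = 11 × 29 = 319. M₁ = 29, y₁ ≡ 8 (mod 11). M₂ = 11, y₂ ≡ 8 (mod 29). z = 5×29×8 + 18×11×8 ≡ 192 (mod 319). The smallest positive such number is 192.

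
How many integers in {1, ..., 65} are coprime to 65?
48

Prime factorization: 65 = 5 × 13
Using the formula φ(n) = n × Π(1 - 1/p) for each prime factor p:
φ(65) = 65 × (1 - 1/5) × (1 - 1/13)
φ(65) = 48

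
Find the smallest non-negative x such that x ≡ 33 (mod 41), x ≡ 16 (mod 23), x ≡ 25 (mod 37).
6019

Using the Chinese Remainder Theorem:
M = product of moduli = 34891
For equation 1: M_1 = 851, 851 ≡ 31 (mod 41), inverse of 851 mod 41 is 4 (check: 31 × 4 = 124 ≡ 1 (mod 41))
For equation 2: M_2 = 1517, 1517 ≡ 22 (mod 23), inverse of 1517 mod 23 is 22 (check: 22 × 22 = 484 ≡ 1 (mod 23))
For equation 3: M_3 = 943, 943 ≡ 18 (mod 37), inverse of 943 mod 37 is 35 (check: 18 × 35 = 630 ≡ 1 (mod 37))
Combine: x ≡ Σ r_i×M_i×(M_i⁻¹ mod m_i) = 33×851×4 + 16×1517×22 + 25×943×35 = 112332 + 533984 + 825125 = 1471441
1471441 mod 34891 = 6019
x ≡ 6019 (mod 34891)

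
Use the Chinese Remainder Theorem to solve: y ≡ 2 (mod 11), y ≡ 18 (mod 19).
M = 11 × 19 = 209. M₁ = 19, y₁ ≡ 7 (mod 11). M₂ = 11, y₂ ≡ 7 (mod 19). y = 2×19×7 + 18×11×7 ≡ 189 (mod 209)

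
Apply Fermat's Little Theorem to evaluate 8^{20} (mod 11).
1

By Fermat's Little Theorem, a^(p-1) ≡ 1 (mod p) for prime p and gcd(a, p) = 1
Here p = 11, so 8^10 ≡ 1 (mod 11)
We can reduce the exponent: 20 mod 10 = 0
So 8^20 ≡ 8^0 (mod 11)
Computing: 8^0 mod 11 = 1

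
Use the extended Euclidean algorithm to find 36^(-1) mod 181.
Extended GCD: 36(-5) + 181(1) = 1. So 36^(-1) ≡ 176 ≡ 176 (mod 181). Verify: 36 × 176 = 6336 ≡ 1 (mod 181)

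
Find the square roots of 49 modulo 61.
The square roots of 49 mod 61 are 54 and 7. Verify: 54² = 2916 ≡ 49 (mod 61)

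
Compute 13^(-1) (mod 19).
13^(-1) ≡ 3 (mod 19). Verification: 13 × 3 = 39 ≡ 1 (mod 19)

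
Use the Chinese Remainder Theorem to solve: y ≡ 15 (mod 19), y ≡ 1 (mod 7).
15

Using the Chinese Remainder Theorem:
M = product of moduli = 133
For equation 1: M_1 = 7, 7 ≡ 7 (mod 19), inverse of 7 mod 19 is 11 (check: 7 × 11 = 77 ≡ 1 (mod 19))
For equation 2: M_2 = 19, 19 ≡ 5 (mod 7), inverse of 19 mod 7 is 3 (check: 5 × 3 = 15 ≡ 1 (mod 7))
Combine: y ≡ Σ r_i×M_i×(M_i⁻¹ mod m_i) = 15×7×11 + 1×19×3 = 1155 + 57 = 1212
1212 mod 133 = 15
y ≡ 15 (mod 133)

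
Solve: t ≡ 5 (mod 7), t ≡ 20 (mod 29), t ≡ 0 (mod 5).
M = 7 × 29 × 5 = 1015. M₁ = 145, y₁ ≡ 3 (mod 7). M₂ = 35, y₂ ≡ 5 (mod 29). M₃ = 203, y₃ ≡ 2 (mod 5). t = 5×145×3 + 20×35×5 + 0×203×2 ≡ 600 (mod 1015)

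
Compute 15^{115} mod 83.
73

Using successive squaring:
Binary expansion of 115: 1110011
Powers of 15 mod 83 (each is the square of the previous):
  15^1 ≡ 15 (mod 83)
  15^2 ≡ 15² = 225 ≡ 59 (mod 83)
  15^4 ≡ 59² = 3481 ≡ 78 (mod 83)
  15^8 ≡ 78² = 6084 ≡ 25 (mod 83)
  15^16 ≡ 25² = 625 ≡ 44 (mod 83)
  15^32 ≡ 44² = 1936 ≡ 27 (mod 83)
  15^64 ≡ 27² = 729 ≡ 65 (mod 83)
115 = 64 + 32 + 16 + 2 + 1, so 15^115 = 15^64 × 15^32 × 15^16 × 15^2 × 15^1 ≡ 65 × 27 × 44 × 59 × 15 (mod 83)
Multiplying step by step:
  65 × 27 = 1755 ≡ 12 (mod 83)
  12 × 44 = 528 ≡ 30 (mod 83)
  30 × 59 = 1770 ≡ 27 (mod 83)
  27 × 15 = 405 ≡ 73 (mod 83)
Result: 15^115 ≡ 73 (mod 83)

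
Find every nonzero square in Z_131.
QRs mod 131: {1, 3, 4, 5, 7, 9, 11, 12, 13, 15, 16, 20, 21, 25, 27, 28, 33, 34, 35, 36, 38, 39, 41, 43, 44, 45, 46, 48, 49, 52, 53, 55, 58, 59, 60, 61, 62, 63, 64, 65, 74, 75, 77, 80, 81, 84, 89, 91, 94, 99, 100, 101, 102, 105, 107, 108, 109, 112, 113, 114, 117, 121, 123, 125, 129}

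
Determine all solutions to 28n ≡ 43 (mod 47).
20

Since gcd(28, 47) = 1 divides 43, a solution exists.
Multiply both sides by the inverse of 28 mod 47:
  28^(-1) mod 47 = 42
  x ≡ 42 × 43 ≡ 1806 ≡ 20 (mod 47)
Verification: 28 × 20 = 560 = 11 × 47 + 43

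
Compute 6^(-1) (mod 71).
12

Using Extended Euclidean Algorithm:
gcd(6, 71) = 1
Bezout coefficients: 6 × 12 + 71 × -1 = 1
So 6 × 12 ≡ 1 (mod 71)
The inverse is 12 mod 71 = 12
Verification: 6 × 12 = 72 = 1 × 71 + 1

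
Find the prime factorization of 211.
211

Divide by primes starting from smallest:
211 ÷ 211 = 1

211 = 211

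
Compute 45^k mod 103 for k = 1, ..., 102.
g^1, g^2, ..., g^{102} mod 103: {45, 68, 73, 92, 20, 76, 21, 18, 89, 91, 78, 8, 51, 29, 69, 15, 57, 93, 65, 41, 94, 7, 6, 64, 99, 26, 37, 17, 44, 23, 5, 19, 31, 56, 48, 100, 71, 2, 90, 33, 43, 81, 40, 49, 42, 36, 75, 79, 53, 16, 102, 58, 35, 30, 11, 83, 27, 82, 85, 14, 12, 25, 95, 52, 74, 34, 88, 46, 10, 38, 62, 9, 96, 97, 39, 4, 77, 66, 86, 59, 80, 98, 84, 72, 47, 55, 3, 32, 101, 13, 70, 60, 22, 63, 54, 61, 67, 28, 24, 50, 87, 1}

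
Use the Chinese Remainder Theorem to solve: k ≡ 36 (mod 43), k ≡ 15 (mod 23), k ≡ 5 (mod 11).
2315

Using the Chinese Remainder Theorem:
M = product of moduli = 10879
For equation 1: M_1 = 253, 253 ≡ 38 (mod 43), inverse of 253 mod 43 is 17 (check: 38 × 17 = 646 ≡ 1 (mod 43))
For equation 2: M_2 = 473, 473 ≡ 13 (mod 23), inverse of 473 mod 23 is 16 (check: 13 × 16 = 208 ≡ 1 (mod 23))
For equation 3: M_3 = 989, 989 ≡ 10 (mod 11), inverse of 989 mod 11 is 10 (check: 10 × 10 = 100 ≡ 1 (mod 11))
Combine: k ≡ Σ r_i×M_i×(M_i⁻¹ mod m_i) = 36×253×17 + 15×473×16 + 5×989×10 = 154836 + 113520 + 49450 = 317806
317806 mod 10879 = 2315
k ≡ 2315 (mod 10879)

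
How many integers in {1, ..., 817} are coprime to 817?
756

Prime factorization: 817 = 19 × 43
Using the formula φ(n) = n × Π(1 - 1/p) for each prime factor p:
φ(817) = 817 × (1 - 1/19) × (1 - 1/43)
φ(817) = 756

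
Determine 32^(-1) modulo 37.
32^(-1) ≡ 22 (mod 37). Verification: 32 × 22 = 704 ≡ 1 (mod 37)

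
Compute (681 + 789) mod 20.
10

(681 + 789) = 1470
1470 mod 20 = 10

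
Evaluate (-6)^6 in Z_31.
(-6) ≡ 25 (mod 31). 6 = 4 + 2 (binary 110). Repeated squaring mod 31: 25^1 ≡ 25; 25^2 ≡ 25² = 625 ≡ 5; 25^4 ≡ 5² = 25 ≡ 25. Multiply: (-6)^6 ≡ 25^4 × 25^2 ≡ 25 × 5 (mod 31): 25 × 5 = 125 ≡ 1. So (-6)^6 ≡ 1 (mod 31).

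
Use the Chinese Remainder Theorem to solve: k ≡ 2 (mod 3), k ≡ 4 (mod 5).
M = 3 × 5 = 15. M₁ = 5, y₁ ≡ 2 (mod 3). M₂ = 3, y₂ ≡ 2 (mod 5). k = 2×5×2 + 4×3×2 ≡ 14 (mod 15)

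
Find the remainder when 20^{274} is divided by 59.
By Fermat: 20^{58} ≡ 1 (mod 59). 274 = 4×58 + 42. So 20^{274} ≡ 20^{42} ≡ 26 (mod 59)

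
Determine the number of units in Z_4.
2

Prime factorization: 4 = 2^2
Using the formula φ(n) = n × Π(1 - 1/p) for each prime factor p:
φ(4) = 4 × (1 - 1/2)
φ(4) = 2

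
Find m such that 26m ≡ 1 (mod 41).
26^(-1) ≡ 30 (mod 41). Verification: 26 × 30 = 780 ≡ 1 (mod 41)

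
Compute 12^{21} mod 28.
20

Using successive squaring:
Binary expansion of 21: 10101
Powers of 12 mod 28 (each is the square of the previous):
  12^1 ≡ 12 (mod 28)
  12^2 ≡ 12² = 144 ≡ 4 (mod 28)
  12^4 ≡ 4² = 16 ≡ 16 (mod 28)
  12^8 ≡ 16² = 256 ≡ 4 (mod 28)
  12^16 ≡ 4² = 16 ≡ 16 (mod 28)
21 = 16 + 4 + 1, so 12^21 = 12^16 × 12^4 × 12^1 ≡ 16 × 16 × 12 (mod 28)
Multiplying step by step:
  16 × 16 = 256 ≡ 4 (mod 28)
  4 × 12 = 48 ≡ 20 (mod 28)
Result: 12^21 ≡ 20 (mod 28)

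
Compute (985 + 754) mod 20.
19

(985 + 754) = 1739
1739 mod 20 = 19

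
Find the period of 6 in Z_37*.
Powers of 6 mod 37: 6^1≡6, 6^2≡36, 6^3≡31, 6^4≡1. Order = 4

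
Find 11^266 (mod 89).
Using Fermat: 11^{88} ≡ 1 (mod 89). 266 ≡ 2 (mod 88). So 11^{266} ≡ 11^{2} ≡ 32 (mod 89)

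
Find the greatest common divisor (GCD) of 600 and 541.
1

Using the Euclidean algorithm:
600 = 1 × 541 + 59
541 = 9 × 59 + 10
59 = 5 × 10 + 9
10 = 1 × 9 + 1
9 = 9 × 1 + 0

GCD(600, 541) = 1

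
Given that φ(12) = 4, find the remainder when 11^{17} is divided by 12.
By Euler: 11^{4} ≡ 1 (mod 12) since gcd(11, 12) = 1. 17 = 4×4 + 1. So 11^{17} ≡ 11^{1} ≡ 11 (mod 12)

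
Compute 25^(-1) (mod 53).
17

Using Extended Euclidean Algorithm:
gcd(25, 53) = 1
Bezout coefficients: 25 × 17 + 53 × -8 = 1
So 25 × 17 ≡ 1 (mod 53)
The inverse is 17 mod 53 = 17
Verification: 25 × 17 = 425 = 8 × 53 + 1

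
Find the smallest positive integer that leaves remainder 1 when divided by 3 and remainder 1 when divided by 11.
M = 3 × 11 = 33. M₁ = 11, y₁ ≡ 2 (mod 3). M₂ = 3, y₂ ≡ 4 (mod 11). x = 1×11×2 + 1×3×4 ≡ 1 (mod 33). The smallest positive such number is 1.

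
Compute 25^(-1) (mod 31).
25^(-1) ≡ 5 (mod 31). Verification: 25 × 5 = 125 ≡ 1 (mod 31)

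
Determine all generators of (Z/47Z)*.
Primitive roots mod 47: {5, 10, 11, 13, 15, 19, 20, 22, 23, 26, 29, 30, 31, 33, 35, 38, 39, 40, 41, 43, 44, 45}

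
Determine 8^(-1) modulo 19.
8^(-1) ≡ 12 (mod 19). Verification: 8 × 12 = 96 ≡ 1 (mod 19)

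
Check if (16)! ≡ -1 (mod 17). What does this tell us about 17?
(16)! mod 17 = 16. Since this equals -1 (mod 17), Wilson confirms 17 is prime.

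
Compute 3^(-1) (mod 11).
4

Using Extended Euclidean Algorithm:
gcd(3, 11) = 1
Bezout coefficients: 3 × 4 + 11 × -1 = 1
So 3 × 4 ≡ 1 (mod 11)
The inverse is 4 mod 11 = 4
Verification: 3 × 4 = 12 = 1 × 11 + 1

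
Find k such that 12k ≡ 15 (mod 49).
38

Since gcd(12, 49) = 1 divides 15, a solution exists.
Multiply both sides by the inverse of 12 mod 49:
  12^(-1) mod 49 = 45
  x ≡ 45 × 15 ≡ 675 ≡ 38 (mod 49)
Verification: 12 × 38 = 456 = 9 × 49 + 15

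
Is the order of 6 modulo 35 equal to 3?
No, the actual order is 2, not 3.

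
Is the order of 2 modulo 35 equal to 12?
Yes, ord_35(2) = 12.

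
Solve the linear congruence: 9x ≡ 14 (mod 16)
14

Since gcd(9, 16) = 1 divides 14, a solution exists.
Multiply both sides by the inverse of 9 mod 16:
  9^(-1) mod 16 = 9
  x ≡ 9 × 14 ≡ 126 ≡ 14 (mod 16)
Verification: 9 × 14 = 126 = 7 × 16 + 14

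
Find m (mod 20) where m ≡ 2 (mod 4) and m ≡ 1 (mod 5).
M = 4 × 5 = 20. M₁ = 5, y₁ ≡ 1 (mod 4). M₂ = 4, y₂ ≡ 4 (mod 5). m = 2×5×1 + 1×4×4 ≡ 6 (mod 20)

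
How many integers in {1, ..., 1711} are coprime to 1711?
1624

Prime factorization: 1711 = 29 × 59
Using the formula φ(n) = n × Π(1 - 1/p) for each prime factor p:
φ(1711) = 1711 × (1 - 1/29) × (1 - 1/59)
φ(1711) = 1624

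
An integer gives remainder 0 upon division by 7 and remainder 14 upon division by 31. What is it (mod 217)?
M = 7 × 31 = 217. M₁ = 31, y₁ ≡ 5 (mod 7). M₂ = 7, y₂ ≡ 9 (mod 31). r = 0×31×5 + 14×7×9 ≡ 14 (mod 217). The smallest positive such number is 14.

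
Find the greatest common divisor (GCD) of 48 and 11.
1

Using the Euclidean algorithm:
48 = 4 × 11 + 4
11 = 2 × 4 + 3
4 = 1 × 3 + 1
3 = 3 × 1 + 0

GCD(48, 11) = 1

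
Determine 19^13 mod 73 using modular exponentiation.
Using repeated squaring. 13 = 8 + 4 + 1 (binary 1101). Repeated squaring mod 73: 19^1 ≡ 19; 19^2 ≡ 19² = 361 ≡ 69; 19^4 ≡ 69² = 4761 ≡ 16; 19^8 ≡ 16² = 256 ≡ 37. Multiply: 19^13 = 19^8 × 19^4 × 19^1 ≡ 37 × 16 × 19 (mod 73): 37 × 16 = 592 ≡ 8; 8 × 19 = 152 ≡ 6. So 19^13 ≡ 6 (mod 73).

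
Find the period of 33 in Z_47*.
Powers of 33 mod 47: 33^1≡33, 33^2≡8, 33^3≡29, 33^4≡17, 33^5≡44, 33^6≡42, 33^7≡23, 33^8≡7, 33^9≡43, 33^10≡9, 33^11≡15, 33^12≡25, 33^13≡26, 33^14≡12, 33^15≡20, 33^16≡2, 33^17≡19, 33^18≡16, 33^19≡11, 33^20≡34, 33^21≡41, 33^22≡37, 33^23≡46, 33^24≡14, 33^25≡39, 33^26≡18, 33^27≡30, 33^28≡3, 33^29≡5, 33^30≡24, 33^31≡40, 33^32≡4, 33^33≡38, 33^34≡32, 33^35≡22, 33^36≡21, 33^37≡35, 33^38≡27, 33^39≡45, 33^40≡28, 33^41≡31, 33^42≡36, 33^43≡13, 33^44≡6, 33^45≡10, 33^46≡1. Order = 46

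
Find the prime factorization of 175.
5^2 × 7

Divide by primes starting from smallest:
175 ÷ 5 = 35
35 ÷ 5 = 7
7 ÷ 7 = 1

175 = 5^2 × 7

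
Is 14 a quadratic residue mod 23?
By Euler's criterion: 14^{11} ≡ 22 (mod 23). Since this equals -1 (≡ 22), 14 is not a QR.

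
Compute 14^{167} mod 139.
94

Using successive squaring:
Binary expansion of 167: 10100111
Powers of 14 mod 139 (each is the square of the previous):
  14^1 ≡ 14 (mod 139)
  14^2 ≡ 14² = 196 ≡ 57 (mod 139)
  14^4 ≡ 57² = 3249 ≡ 52 (mod 139)
  14^8 ≡ 52² = 2704 ≡ 63 (mod 139)
  14^16 ≡ 63² = 3969 ≡ 77 (mod 139)
  14^32 ≡ 77² = 5929 ≡ 91 (mod 139)
  14^64 ≡ 91² = 8281 ≡ 80 (mod 139)
  14^128 ≡ 80² = 6400 ≡ 6 (mod 139)
167 = 128 + 32 + 4 + 2 + 1, so 14^167 = 14^128 × 14^32 × 14^4 × 14^2 × 14^1 ≡ 6 × 91 × 52 × 57 × 14 (mod 139)
Multiplying step by step:
  6 × 91 = 546 ≡ 129 (mod 139)
  129 × 52 = 6708 ≡ 36 (mod 139)
  36 × 57 = 2052 ≡ 106 (mod 139)
  106 × 14 = 1484 ≡ 94 (mod 139)
Result: 14^167 ≡ 94 (mod 139)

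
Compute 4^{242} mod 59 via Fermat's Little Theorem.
28

By Fermat's Little Theorem, a^(p-1) ≡ 1 (mod p) for prime p and gcd(a, p) = 1
Here p = 59, so 4^58 ≡ 1 (mod 59)
We can reduce the exponent: 242 mod 58 = 10
So 4^242 ≡ 4^10 (mod 59)
Computing: 4^10 mod 59 = 28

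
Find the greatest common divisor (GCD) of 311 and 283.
1

Using the Euclidean algorithm:
311 = 1 × 283 + 28
283 = 10 × 28 + 3
28 = 9 × 3 + 1
3 = 3 × 1 + 0

GCD(311, 283) = 1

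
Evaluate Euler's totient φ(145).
112

Prime factorization: 145 = 5 × 29
Using the formula φ(n) = n × Π(1 - 1/p) for each prime factor p:
φ(145) = 145 × (1 - 1/5) × (1 - 1/29)
φ(145) = 112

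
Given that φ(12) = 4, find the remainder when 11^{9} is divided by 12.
By Euler: 11^{4} ≡ 1 (mod 12) since gcd(11, 12) = 1. 9 = 2×4 + 1. So 11^{9} ≡ 11^{1} ≡ 11 (mod 12)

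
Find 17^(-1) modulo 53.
25

Using Extended Euclidean Algorithm:
gcd(17, 53) = 1
Bezout coefficients: 17 × 25 + 53 × -8 = 1
So 17 × 25 ≡ 1 (mod 53)
The inverse is 25 mod 53 = 25
Verification: 17 × 25 = 425 = 8 × 53 + 1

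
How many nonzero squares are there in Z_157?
For prime 157, there are (p-1)/2 = (157-1)/2 = 78 quadratic residues (excluding 0).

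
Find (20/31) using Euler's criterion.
(20/31) = 20^{15} mod 31 = 1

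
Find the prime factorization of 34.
2 × 17

Divide by primes starting from smallest:
34 ÷ 2 = 17
17 ÷ 17 = 1

34 = 2 × 17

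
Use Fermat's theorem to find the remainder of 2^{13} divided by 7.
2

By Fermat's Little Theorem, a^(p-1) ≡ 1 (mod p) for prime p and gcd(a, p) = 1
Here p = 7, so 2^6 ≡ 1 (mod 7)
We can reduce the exponent: 13 mod 6 = 1
So 2^13 ≡ 2^1 (mod 7)
Computing: 2^1 mod 7 = 2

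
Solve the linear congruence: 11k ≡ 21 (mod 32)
31

Since gcd(11, 32) = 1 divides 21, a solution exists.
Multiply both sides by the inverse of 11 mod 32:
  11^(-1) mod 32 = 3
  x ≡ 3 × 21 ≡ 63 ≡ 31 (mod 32)
Verification: 11 × 31 = 341 = 10 × 32 + 21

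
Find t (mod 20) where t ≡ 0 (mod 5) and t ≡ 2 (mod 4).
M = 5 × 4 = 20. M₁ = 4, y₁ ≡ 4 (mod 5). M₂ = 5, y₂ ≡ 1 (mod 4). t = 0×4×4 + 2×5×1 ≡ 10 (mod 20)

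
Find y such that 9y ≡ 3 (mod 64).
43

Since gcd(9, 64) = 1 divides 3, a solution exists.
Multiply both sides by the inverse of 9 mod 64:
  9^(-1) mod 64 = 57
  x ≡ 57 × 3 ≡ 171 ≡ 43 (mod 64)
Verification: 9 × 43 = 387 = 6 × 64 + 3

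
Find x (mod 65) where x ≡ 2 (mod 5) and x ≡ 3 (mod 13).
M = 5 × 13 = 65. M₁ = 13, y₁ ≡ 2 (mod 5). M₂ = 5, y₂ ≡ 8 (mod 13). x = 2×13×2 + 3×5×8 ≡ 42 (mod 65)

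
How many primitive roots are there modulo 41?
16

The number of primitive roots modulo p is φ(p-1) = φ(40)
φ(40) = 16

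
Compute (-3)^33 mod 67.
Using repeated squaring. (-3) ≡ 64 (mod 67). 33 = 32 + 1 (binary 100001). Repeated squaring mod 67: 64^1 ≡ 64; 64^2 ≡ 64² = 4096 ≡ 9; 64^4 ≡ 9² = 81 ≡ 14; 64^8 ≡ 14² = 196 ≡ 62; 64^16 ≡ 62² = 3844 ≡ 25; 64^32 ≡ 25² = 625 ≡ 22. Multiply: (-3)^33 ≡ 64^32 × 64^1 ≡ 22 × 64 (mod 67): 22 × 64 = 1408 ≡ 1. So (-3)^33 ≡ 1 (mod 67).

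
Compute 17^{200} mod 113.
97

Using successive squaring:
Binary expansion of 200: 11001000
Powers of 17 mod 113 (each is the square of the previous):
  17^1 ≡ 17 (mod 113)
  17^2 ≡ 17² = 289 ≡ 63 (mod 113)
  17^4 ≡ 63² = 3969 ≡ 14 (mod 113)
  17^8 ≡ 14² = 196 ≡ 83 (mod 113)
  17^16 ≡ 83² = 6889 ≡ 109 (mod 113)
  17^32 ≡ 109² = 11881 ≡ 16 (mod 113)
  17^64 ≡ 16² = 256 ≡ 30 (mod 113)
  17^128 ≡ 30² = 900 ≡ 109 (mod 113)
200 = 128 + 64 + 8, so 17^200 = 17^128 × 17^64 × 17^8 ≡ 109 × 30 × 83 (mod 113)
Multiplying step by step:
  109 × 30 = 3270 ≡ 106 (mod 113)
  106 × 83 = 8798 ≡ 97 (mod 113)
Result: 17^200 ≡ 97 (mod 113)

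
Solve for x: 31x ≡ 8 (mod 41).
32

Since gcd(31, 41) = 1 divides 8, a solution exists.
Multiply both sides by the inverse of 31 mod 41:
  31^(-1) mod 41 = 4
  x ≡ 4 × 8 ≡ 32 ≡ 32 (mod 41)
Verification: 31 × 32 = 992 = 24 × 41 + 8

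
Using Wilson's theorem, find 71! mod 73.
(72)! = (71)! × (72) ≡ -1 (mod 73). So (71)! ≡ -1 × (72)^(-1) ≡ (-1)×(-1) = 1 (mod 73)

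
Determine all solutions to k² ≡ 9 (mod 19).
The square roots of 9 mod 19 are 16 and 3. Verify: 16² = 256 ≡ 9 (mod 19)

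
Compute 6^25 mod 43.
Using repeated squaring. 25 = 16 + 8 + 1 (binary 11001). Repeated squaring mod 43: 6^1 ≡ 6; 6^2 ≡ 6² = 36 ≡ 36; 6^4 ≡ 36² = 1296 ≡ 6; 6^8 ≡ 6² = 36 ≡ 36; 6^16 ≡ 36² = 1296 ≡ 6. Multiply: 6^25 = 6^16 × 6^8 × 6^1 ≡ 6 × 36 × 6 (mod 43): 6 × 36 = 216 ≡ 1; 1 × 6 = 6 ≡ 6. So 6^25 ≡ 6 (mod 43).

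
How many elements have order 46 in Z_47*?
Number of primitive roots mod 47 = φ(46) = 22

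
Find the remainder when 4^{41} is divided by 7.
By Fermat: 4^{6} ≡ 1 (mod 7). 41 = 6×6 + 5. So 4^{41} ≡ 4^{5} ≡ 2 (mod 7)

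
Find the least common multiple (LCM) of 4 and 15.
60

First find GCD(4, 15) using the Euclidean algorithm:
4 = 0 × 15 + 4
15 = 3 × 4 + 3
4 = 1 × 3 + 1
3 = 3 × 1 + 0
GCD(4, 15) = 1

LCM formula: LCM(a, b) = (a × b) / GCD(a, b)
LCM(4, 15) = (4 × 15) / 1
LCM(4, 15) = 60 / 1
LCM(4, 15) = 60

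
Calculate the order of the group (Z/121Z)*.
110

Prime factorization: 121 = 11^2
Using the formula φ(n) = n × Π(1 - 1/p) for each prime factor p:
φ(121) = 121 × (1 - 1/11)
φ(121) = 110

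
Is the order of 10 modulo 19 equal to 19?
No, the actual order is 18, not 19.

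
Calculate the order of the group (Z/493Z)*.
448

Prime factorization: 493 = 17 × 29
Using the formula φ(n) = n × Π(1 - 1/p) for each prime factor p:
φ(493) = 493 × (1 - 1/17) × (1 - 1/29)
φ(493) = 448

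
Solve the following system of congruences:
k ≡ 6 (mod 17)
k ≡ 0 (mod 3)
6

Using the Chinese Remainder Theorem:
M = product of moduli = 51
For equation 1: M_1 = 3, 3 ≡ 3 (mod 17), inverse of 3 mod 17 is 6 (check: 3 × 6 = 18 ≡ 1 (mod 17))
For equation 2: M_2 = 17, 17 ≡ 2 (mod 3), inverse of 17 mod 3 is 2 (check: 2 × 2 = 4 ≡ 1 (mod 3))
Combine: k ≡ Σ r_i×M_i×(M_i⁻¹ mod m_i) = 6×3×6 + 0×17×2 = 108 + 0 = 108
108 mod 51 = 6
k ≡ 6 (mod 51)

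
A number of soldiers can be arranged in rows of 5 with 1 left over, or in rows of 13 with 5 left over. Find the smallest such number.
M = 5 × 13 = 65. M₁ = 13, y₁ ≡ 2 (mod 5). M₂ = 5, y₂ ≡ 8 (mod 13). r = 1×13×2 + 5×5×8 ≡ 31 (mod 65). The smallest positive such number is 31.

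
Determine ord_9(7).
Powers of 7 mod 9: 7^1≡7, 7^2≡4, 7^3≡1. Order = 3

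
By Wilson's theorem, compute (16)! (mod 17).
By Wilson's theorem, (16)! ≡ -1 ≡ 16 (mod 17)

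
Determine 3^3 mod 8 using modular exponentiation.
3 = 2 + 1 (binary 11). Repeated squaring mod 8: 3^1 ≡ 3; 3^2 ≡ 3² = 9 ≡ 1. Multiply: 3^3 = 3^2 × 3^1 ≡ 1 × 3 (mod 8): 1 × 3 = 3 ≡ 3. So 3^3 ≡ 3 (mod 8).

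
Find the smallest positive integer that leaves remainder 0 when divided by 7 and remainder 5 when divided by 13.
M = 7 × 13 = 91. M₁ = 13, y₁ ≡ 6 (mod 7). M₂ = 7, y₂ ≡ 2 (mod 13). r = 0×13×6 + 5×7×2 ≡ 70 (mod 91). The smallest positive such number is 70.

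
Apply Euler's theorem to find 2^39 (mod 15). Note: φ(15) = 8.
By Euler: 2^{8} ≡ 1 (mod 15) since gcd(2, 15) = 1. 39 = 4×8 + 7. So 2^{39} ≡ 2^{7} ≡ 8 (mod 15)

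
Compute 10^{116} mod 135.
100

Using successive squaring:
Binary expansion of 116: 1110100
Powers of 10 mod 135 (each is the square of the previous):
  10^1 ≡ 10 (mod 135)
  10^2 ≡ 10² = 100 ≡ 100 (mod 135)
  10^4 ≡ 100² = 10000 ≡ 10 (mod 135)
  10^8 ≡ 10² = 100 ≡ 100 (mod 135)
  10^16 ≡ 100² = 10000 ≡ 10 (mod 135)
  10^32 ≡ 10² = 100 ≡ 100 (mod 135)
  10^64 ≡ 100² = 10000 ≡ 10 (mod 135)
116 = 64 + 32 + 16 + 4, so 10^116 = 10^64 × 10^32 × 10^16 × 10^4 ≡ 10 × 100 × 10 × 10 (mod 135)
Multiplying step by step:
  10 × 100 = 1000 ≡ 55 (mod 135)
  55 × 10 = 550 ≡ 10 (mod 135)
  10 × 10 = 100 ≡ 100 (mod 135)
Result: 10^116 ≡ 100 (mod 135)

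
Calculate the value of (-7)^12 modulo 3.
Using Fermat: (-7)^{2} ≡ 1 (mod 3). 12 ≡ 0 (mod 2). So (-7)^{12} ≡ (-7)^{0} ≡ 1 (mod 3)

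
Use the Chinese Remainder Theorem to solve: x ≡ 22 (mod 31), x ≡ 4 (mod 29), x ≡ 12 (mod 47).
33006

Using the Chinese Remainder Theorem:
M = product of moduli = 42253
For equation 1: M_1 = 1363, 1363 ≡ 30 (mod 31), inverse of 1363 mod 31 is 30 (check: 30 × 30 = 900 ≡ 1 (mod 31))
For equation 2: M_2 = 1457, 1457 ≡ 7 (mod 29), inverse of 1457 mod 29 is 25 (check: 7 × 25 = 175 ≡ 1 (mod 29))
For equation 3: M_3 = 899, 899 ≡ 6 (mod 47), inverse of 899 mod 47 is 8 (check: 6 × 8 = 48 ≡ 1 (mod 47))
Combine: x ≡ Σ r_i×M_i×(M_i⁻¹ mod m_i) = 22×1363×30 + 4×1457×25 + 12×899×8 = 899580 + 145700 + 86304 = 1131584
1131584 mod 42253 = 33006
x ≡ 33006 (mod 42253)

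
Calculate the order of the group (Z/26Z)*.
12

Prime factorization: 26 = 2 × 13
Using the formula φ(n) = n × Π(1 - 1/p) for each prime factor p:
φ(26) = 26 × (1 - 1/2) × (1 - 1/13)
φ(26) = 12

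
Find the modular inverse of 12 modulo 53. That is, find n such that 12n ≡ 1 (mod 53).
31

Using Extended Euclidean Algorithm:
gcd(12, 53) = 1
Bezout coefficients: 12 × -22 + 53 × 5 = 1
So 12 × -22 ≡ 1 (mod 53)
The inverse is -22 mod 53 = 31
Verification: 12 × 31 = 372 = 7 × 53 + 1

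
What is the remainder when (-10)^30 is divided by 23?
Using Fermat: (-10)^{22} ≡ 1 (mod 23). 30 ≡ 8 (mod 22). So (-10)^{30} ≡ (-10)^{8} ≡ 2 (mod 23)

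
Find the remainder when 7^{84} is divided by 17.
By Fermat: 7^{16} ≡ 1 (mod 17). 84 = 5×16 + 4. So 7^{84} ≡ 7^{4} ≡ 4 (mod 17)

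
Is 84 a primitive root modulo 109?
p - 1 = 108 has prime divisors 2, 3. Check 84^(108/q) mod 109 for each: 84^(108/2) = 84^54 ≡ 1, 84^(108/3) = 84^36 ≡ 45 (mod 109). Since 84^54 ≡ 1 (mod 109), the order of 84 divides 54 (in fact the order is 54) ≠ 108, so it is not a primitive root.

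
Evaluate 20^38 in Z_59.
Using repeated squaring. 38 = 32 + 4 + 2 (binary 100110). Repeated squaring mod 59: 20^1 ≡ 20; 20^2 ≡ 20² = 400 ≡ 46; 20^4 ≡ 46² = 2116 ≡ 51; 20^8 ≡ 51² = 2601 ≡ 5; 20^16 ≡ 5² = 25 ≡ 25; 20^32 ≡ 25² = 625 ≡ 35. Multiply: 20^38 = 20^32 × 20^4 × 20^2 ≡ 35 × 51 × 46 (mod 59): 35 × 51 = 1785 ≡ 15; 15 × 46 = 690 ≡ 41. So 20^38 ≡ 41 (mod 59).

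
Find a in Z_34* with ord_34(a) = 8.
9 has order 8 mod 34 since 9^{8} ≡ 1 (mod 34) and no smaller power works.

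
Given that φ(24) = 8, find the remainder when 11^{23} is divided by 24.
By Euler: 11^{8} ≡ 1 (mod 24) since gcd(11, 24) = 1. 23 = 2×8 + 7. So 11^{23} ≡ 11^{7} ≡ 11 (mod 24)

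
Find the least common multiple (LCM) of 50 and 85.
850

First find GCD(50, 85) using the Euclidean algorithm:
50 = 0 × 85 + 50
85 = 1 × 50 + 35
50 = 1 × 35 + 15
35 = 2 × 15 + 5
15 = 3 × 5 + 0
GCD(50, 85) = 5

LCM formula: LCM(a, b) = (a × b) / GCD(a, b)
LCM(50, 85) = (50 × 85) / 5
LCM(50, 85) = 4250 / 5
LCM(50, 85) = 850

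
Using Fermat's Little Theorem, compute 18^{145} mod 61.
40

By Fermat's Little Theorem, a^(p-1) ≡ 1 (mod p) for prime p and gcd(a, p) = 1
Here p = 61, so 18^60 ≡ 1 (mod 61)
We can reduce the exponent: 145 mod 60 = 25
So 18^145 ≡ 18^25 (mod 61)
Computing: 18^25 mod 61 = 40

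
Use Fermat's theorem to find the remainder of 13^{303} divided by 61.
1

By Fermat's Little Theorem, a^(p-1) ≡ 1 (mod p) for prime p and gcd(a, p) = 1
Here p = 61, so 13^60 ≡ 1 (mod 61)
We can reduce the exponent: 303 mod 60 = 3
So 13^303 ≡ 13^3 (mod 61)
Computing: 13^3 mod 61 = 1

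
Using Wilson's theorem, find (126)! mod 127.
By Wilson's theorem, (126)! ≡ -1 ≡ 126 (mod 127)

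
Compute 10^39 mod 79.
Using repeated squaring. 39 = 32 + 4 + 2 + 1 (binary 100111). Repeated squaring mod 79: 10^1 ≡ 10; 10^2 ≡ 10² = 100 ≡ 21; 10^4 ≡ 21² = 441 ≡ 46; 10^8 ≡ 46² = 2116 ≡ 62; 10^16 ≡ 62² = 3844 ≡ 52; 10^32 ≡ 52² = 2704 ≡ 18. Multiply: 10^39 = 10^32 × 10^4 × 10^2 × 10^1 ≡ 18 × 46 × 21 × 10 (mod 79): 18 × 46 = 828 ≡ 38; 38 × 21 = 798 ≡ 8; 8 × 10 = 80 ≡ 1. So 10^39 ≡ 1 (mod 79).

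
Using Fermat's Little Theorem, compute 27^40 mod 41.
By Fermat's Little Theorem, 27^{40} ≡ 1 (mod 41) since 41 is prime and gcd(27, 41) = 1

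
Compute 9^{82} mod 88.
81

Using successive squaring:
Binary expansion of 82: 1010010
Powers of 9 mod 88 (each is the square of the previous):
  9^1 ≡ 9 (mod 88)
  9^2 ≡ 9² = 81 ≡ 81 (mod 88)
  9^4 ≡ 81² = 6561 ≡ 49 (mod 88)
  9^8 ≡ 49² = 2401 ≡ 25 (mod 88)
  9^16 ≡ 25² = 625 ≡ 9 (mod 88)
  9^32 ≡ 9² = 81 ≡ 81 (mod 88)
  9^64 ≡ 81² = 6561 ≡ 49 (mod 88)
82 = 64 + 16 + 2, so 9^82 = 9^64 × 9^16 × 9^2 ≡ 49 × 9 × 81 (mod 88)
Multiplying step by step:
  49 × 9 = 441 ≡ 1 (mod 88)
  1 × 81 = 81 ≡ 81 (mod 88)
Result: 9^82 ≡ 81 (mod 88)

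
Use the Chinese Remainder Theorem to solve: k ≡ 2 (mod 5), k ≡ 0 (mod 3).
M = 5 × 3 = 15. M₁ = 3, y₁ ≡ 2 (mod 5). M₂ = 5, y₂ ≡ 2 (mod 3). k = 2×3×2 + 0×5×2 ≡ 12 (mod 15)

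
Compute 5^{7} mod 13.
8

Using successive squaring:
Binary expansion of 7: 111
Powers of 5 mod 13 (each is the square of the previous):
  5^1 ≡ 5 (mod 13)
  5^2 ≡ 5² = 25 ≡ 12 (mod 13)
  5^4 ≡ 12² = 144 ≡ 1 (mod 13)
7 = 4 + 2 + 1, so 5^7 = 5^4 × 5^2 × 5^1 ≡ 1 × 12 × 5 (mod 13)
Multiplying step by step:
  1 × 12 = 12 ≡ 12 (mod 13)
  12 × 5 = 60 ≡ 8 (mod 13)
Result: 5^7 ≡ 8 (mod 13)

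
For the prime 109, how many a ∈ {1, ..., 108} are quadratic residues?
For prime 109, there are (p-1)/2 = (109-1)/2 = 54 quadratic residues (excluding 0).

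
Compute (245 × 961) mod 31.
0

(245 × 961) = 235445
235445 mod 31 = 0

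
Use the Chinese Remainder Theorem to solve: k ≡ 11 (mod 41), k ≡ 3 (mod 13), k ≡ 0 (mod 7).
3045

Using the Chinese Remainder Theorem:
M = product of moduli = 3731
For equation 1: M_1 = 91, 91 ≡ 9 (mod 41), inverse of 91 mod 41 is 32 (check: 9 × 32 = 288 ≡ 1 (mod 41))
For equation 2: M_2 = 287, 287 ≡ 1 (mod 13), inverse of 287 mod 13 is 1 (check: 1 × 1 = 1 ≡ 1 (mod 13))
For equation 3: M_3 = 533, 533 ≡ 1 (mod 7), inverse of 533 mod 7 is 1 (check: 1 × 1 = 1 ≡ 1 (mod 7))
Combine: k ≡ Σ r_i×M_i×(M_i⁻¹ mod m_i) = 11×91×32 + 3×287×1 + 0×533×1 = 32032 + 861 + 0 = 32893
32893 mod 3731 = 3045
k ≡ 3045 (mod 3731)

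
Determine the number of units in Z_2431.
1920

Prime factorization: 2431 = 11 × 13 × 17
Using the formula φ(n) = n × Π(1 - 1/p) for each prime factor p:
φ(2431) = 2431 × (1 - 1/11) × (1 - 1/13) × (1 - 1/17)
φ(2431) = 1920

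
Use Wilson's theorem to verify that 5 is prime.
(4)! mod 5 = 4. Since this equals -1 (mod 5), Wilson confirms 5 is prime.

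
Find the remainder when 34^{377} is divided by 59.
By Fermat: 34^{58} ≡ 1 (mod 59). 377 = 6×58 + 29. So 34^{377} ≡ 34^{29} ≡ 58 (mod 59)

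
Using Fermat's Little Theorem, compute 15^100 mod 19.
By Fermat: 15^{18} ≡ 1 (mod 19). 100 = 5×18 + 10. So 15^{100} ≡ 15^{10} ≡ 4 (mod 19)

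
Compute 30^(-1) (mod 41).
30^(-1) ≡ 26 (mod 41). Verification: 30 × 26 = 780 ≡ 1 (mod 41)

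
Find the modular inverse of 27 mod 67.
27^(-1) ≡ 5 (mod 67). Verification: 27 × 5 = 135 ≡ 1 (mod 67)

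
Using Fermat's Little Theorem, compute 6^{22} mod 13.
4

By Fermat's Little Theorem, a^(p-1) ≡ 1 (mod p) for prime p and gcd(a, p) = 1
Here p = 13, so 6^12 ≡ 1 (mod 13)
We can reduce the exponent: 22 mod 12 = 10
So 6^22 ≡ 6^10 (mod 13)
Computing: 6^10 mod 13 = 4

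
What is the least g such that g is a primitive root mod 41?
p - 1 = 40 has prime divisors 2, 5. h is a primitive root mod 41 iff h^(40/q) ≢ 1 (mod 41) for each such q.
h = 2: 2^20 ≡ 1, 2^8 ≡ 10 (mod 41); 2^20 ≡ 1, so not a primitive root.
h = 3: 3^20 ≡ 40, 3^8 ≡ 1 (mod 41); 3^8 ≡ 1, so not a primitive root.
h = 4: 4^20 ≡ 1, 4^8 ≡ 18 (mod 41); 4^20 ≡ 1, so not a primitive root.
h = 5: 5^20 ≡ 1, 5^8 ≡ 18 (mod 41); 5^20 ≡ 1, so not a primitive root.
h = 6: 6^20 ≡ 40, 6^8 ≡ 10 (mod 41); none is 1, so 6 has order 40 and is a primitive root.
The smallest primitive root mod 41 is g = 6.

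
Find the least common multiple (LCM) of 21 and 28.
84

First find GCD(21, 28) using the Euclidean algorithm:
21 = 0 × 28 + 21
28 = 1 × 21 + 7
21 = 3 × 7 + 0
GCD(21, 28) = 7

LCM formula: LCM(a, b) = (a × b) / GCD(a, b)
LCM(21, 28) = (21 × 28) / 7
LCM(21, 28) = 588 / 7
LCM(21, 28) = 84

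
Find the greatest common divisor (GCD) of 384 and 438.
6

Using the Euclidean algorithm:
384 = 0 × 438 + 384
438 = 1 × 384 + 54
384 = 7 × 54 + 6
54 = 9 × 6 + 0

GCD(384, 438) = 6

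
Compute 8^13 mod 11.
Using Fermat: 8^{10} ≡ 1 (mod 11). 13 ≡ 3 (mod 10). So 8^{13} ≡ 8^{3} ≡ 6 (mod 11)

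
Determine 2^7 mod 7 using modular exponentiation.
7 = 4 + 2 + 1 (binary 111). Repeated squaring mod 7: 2^1 ≡ 2; 2^2 ≡ 2² = 4 ≡ 4; 2^4 ≡ 4² = 16 ≡ 2. Multiply: 2^7 = 2^4 × 2^2 × 2^1 ≡ 2 × 4 × 2 (mod 7): 2 × 4 = 8 ≡ 1; 1 × 2 = 2 ≡ 2. So 2^7 ≡ 2 (mod 7).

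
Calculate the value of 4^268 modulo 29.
Using Fermat: 4^{28} ≡ 1 (mod 29). 268 ≡ 16 (mod 28). So 4^{268} ≡ 4^{16} ≡ 16 (mod 29)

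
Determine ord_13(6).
Powers of 6 mod 13: 6^1≡6, 6^2≡10, 6^3≡8, 6^4≡9, 6^5≡2, 6^6≡12, 6^7≡7, 6^8≡3, 6^9≡5, 6^10≡4, 6^11≡11, 6^12≡1. Order = 12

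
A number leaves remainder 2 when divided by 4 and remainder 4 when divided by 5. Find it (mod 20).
M = 4 × 5 = 20. M₁ = 5, y₁ ≡ 1 (mod 4). M₂ = 4, y₂ ≡ 4 (mod 5). k = 2×5×1 + 4×4×4 ≡ 14 (mod 20)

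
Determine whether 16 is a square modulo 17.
By Euler's criterion: 16^{8} ≡ 1 (mod 17). Since this equals 1, 16 is a QR.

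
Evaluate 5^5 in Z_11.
5 = 4 + 1 (binary 101). Repeated squaring mod 11: 5^1 ≡ 5; 5^2 ≡ 5² = 25 ≡ 3; 5^4 ≡ 3² = 9 ≡ 9. Multiply: 5^5 = 5^4 × 5^1 ≡ 9 × 5 (mod 11): 9 × 5 = 45 ≡ 1. So 5^5 ≡ 1 (mod 11).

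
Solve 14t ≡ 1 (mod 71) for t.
66

Using Extended Euclidean Algorithm:
gcd(14, 71) = 1
Bezout coefficients: 14 × -5 + 71 × 1 = 1
So 14 × -5 ≡ 1 (mod 71)
The inverse is -5 mod 71 = 66
Verification: 14 × 66 = 924 = 13 × 71 + 1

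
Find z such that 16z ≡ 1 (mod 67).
16^(-1) ≡ 21 (mod 67). Verification: 16 × 21 = 336 ≡ 1 (mod 67)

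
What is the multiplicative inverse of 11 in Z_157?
11^(-1) ≡ 100 (mod 157). Verification: 11 × 100 = 1100 ≡ 1 (mod 157)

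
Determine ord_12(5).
Powers of 5 mod 12: 5^1≡5, 5^2≡1. Order = 2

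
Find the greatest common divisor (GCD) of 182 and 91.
91

Using the Euclidean algorithm:
182 = 2 × 91 + 0

GCD(182, 91) = 91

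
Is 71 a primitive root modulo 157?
p - 1 = 156 has prime divisors 2, 3, 13. Check 71^(156/q) mod 157 for each: 71^(156/2) = 71^78 ≡ 1, 71^(156/3) = 71^52 ≡ 144, 71^(156/13) = 71^12 ≡ 75 (mod 157). Since 71^78 ≡ 1 (mod 157), the order of 71 divides 78 (in fact the order is 39) ≠ 156, so it is not a primitive root.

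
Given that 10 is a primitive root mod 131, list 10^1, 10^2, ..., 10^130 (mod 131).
g^1, g^2, ..., g^{130} mod 131: {10, 100, 83, 44, 47, 77, 115, 102, 103, 113, 82, 34, 78, 125, 71, 55, 26, 129, 111, 62, 96, 43, 37, 108, 32, 58, 56, 36, 98, 63, 106, 12, 120, 21, 79, 4, 40, 7, 70, 45, 57, 46, 67, 15, 19, 59, 66, 5, 50, 107, 22, 89, 104, 123, 51, 117, 122, 41, 17, 39, 128, 101, 93, 13, 130, 121, 31, 48, 87, 84, 54, 16, 29, 28, 18, 49, 97, 53, 6, 60, 76, 105, 2, 20, 69, 35, 88, 94, 23, 99, 73, 75, 95, 33, 68, 25, 119, 11, 110, 52, 127, 91, 124, 61, 86, 74, 85, 64, 116, 112, 72, 65, 126, 81, 24, 109, 42, 27, 8, 80, 14, 9, 90, 114, 92, 3, 30, 38, 118, 1}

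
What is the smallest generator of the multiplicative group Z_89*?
p - 1 = 88 has prime divisors 2, 11. h is a primitive root mod 89 iff h^(88/q) ≢ 1 (mod 89) for each such q.
h = 2: 2^44 ≡ 1, 2^8 ≡ 78 (mod 89); 2^44 ≡ 1, so not a primitive root.
h = 3: 3^44 ≡ 88, 3^8 ≡ 64 (mod 89); none is 1, so 3 has order 88 and is a primitive root.
The smallest primitive root mod 89 is g = 3.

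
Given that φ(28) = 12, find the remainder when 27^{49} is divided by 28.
By Euler: 27^{12} ≡ 1 (mod 28) since gcd(27, 28) = 1. 49 = 4×12 + 1. So 27^{49} ≡ 27^{1} ≡ 27 (mod 28)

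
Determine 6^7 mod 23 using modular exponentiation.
7 = 4 + 2 + 1 (binary 111). Repeated squaring mod 23: 6^1 ≡ 6; 6^2 ≡ 6² = 36 ≡ 13; 6^4 ≡ 13² = 169 ≡ 8. Multiply: 6^7 = 6^4 × 6^2 × 6^1 ≡ 8 × 13 × 6 (mod 23): 8 × 13 = 104 ≡ 12; 12 × 6 = 72 ≡ 3. So 6^7 ≡ 3 (mod 23).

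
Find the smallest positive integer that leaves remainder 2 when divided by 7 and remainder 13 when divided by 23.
M = 7 × 23 = 161. M₁ = 23, y₁ ≡ 4 (mod 7). M₂ = 7, y₂ ≡ 10 (mod 23). t = 2×23×4 + 13×7×10 ≡ 128 (mod 161). The smallest positive such number is 128.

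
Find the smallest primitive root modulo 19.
p - 1 = 18 has prime divisors 2, 3. h is a primitive root mod 19 iff h^(18/q) ≢ 1 (mod 19) for each such q.
h = 2: 2^9 ≡ 18, 2^6 ≡ 7 (mod 19); none is 1, so 2 has order 18 and is a primitive root.
The smallest primitive root mod 19 is g = 2.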